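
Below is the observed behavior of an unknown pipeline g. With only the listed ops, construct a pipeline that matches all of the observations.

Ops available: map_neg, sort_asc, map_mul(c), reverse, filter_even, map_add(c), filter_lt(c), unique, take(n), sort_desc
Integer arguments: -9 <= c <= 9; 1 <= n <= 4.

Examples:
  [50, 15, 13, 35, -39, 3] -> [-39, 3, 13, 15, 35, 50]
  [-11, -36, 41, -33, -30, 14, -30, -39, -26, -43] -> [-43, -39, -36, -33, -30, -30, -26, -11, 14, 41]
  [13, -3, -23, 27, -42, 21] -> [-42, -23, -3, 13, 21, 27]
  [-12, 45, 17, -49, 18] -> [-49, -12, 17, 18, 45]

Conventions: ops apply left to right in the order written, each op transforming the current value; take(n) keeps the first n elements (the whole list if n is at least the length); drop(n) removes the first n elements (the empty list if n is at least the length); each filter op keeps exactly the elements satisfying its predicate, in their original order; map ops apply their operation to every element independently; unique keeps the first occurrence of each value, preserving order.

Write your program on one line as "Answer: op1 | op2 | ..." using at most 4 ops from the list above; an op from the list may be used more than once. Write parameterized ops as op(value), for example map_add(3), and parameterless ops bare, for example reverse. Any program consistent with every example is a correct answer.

map_neg | sort_asc | sort_desc | map_neg

Check, running the answer program on each example:
  [50, 15, 13, 35, -39, 3] -> [-50, -15, -13, -35, 39, -3] -> [-50, -35, -15, -13, -3, 39] -> [39, -3, -13, -15, -35, -50] -> [-39, 3, 13, 15, 35, 50]
  [-11, -36, 41, -33, -30, 14, -30, -39, -26, -43] -> [11, 36, -41, 33, 30, -14, 30, 39, 26, 43] -> [-41, -14, 11, 26, 30, 30, 33, 36, 39, 43] -> [43, 39, 36, 33, 30, 30, 26, 11, -14, -41] -> [-43, -39, -36, -33, -30, -30, -26, -11, 14, 41]
  [13, -3, -23, 27, -42, 21] -> [-13, 3, 23, -27, 42, -21] -> [-27, -21, -13, 3, 23, 42] -> [42, 23, 3, -13, -21, -27] -> [-42, -23, -3, 13, 21, 27]
  [-12, 45, 17, -49, 18] -> [12, -45, -17, 49, -18] -> [-45, -18, -17, 12, 49] -> [49, 12, -17, -18, -45] -> [-49, -12, 17, 18, 45]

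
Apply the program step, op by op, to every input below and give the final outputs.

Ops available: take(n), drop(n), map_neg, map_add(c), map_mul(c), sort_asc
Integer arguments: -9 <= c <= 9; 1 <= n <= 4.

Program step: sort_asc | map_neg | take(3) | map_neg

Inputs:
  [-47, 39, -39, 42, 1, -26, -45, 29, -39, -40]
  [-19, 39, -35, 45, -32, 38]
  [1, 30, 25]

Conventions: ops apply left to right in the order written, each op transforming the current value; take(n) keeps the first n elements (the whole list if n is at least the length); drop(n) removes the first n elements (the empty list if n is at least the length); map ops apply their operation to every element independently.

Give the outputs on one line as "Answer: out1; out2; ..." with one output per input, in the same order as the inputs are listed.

[-47, -45, -40]; [-35, -32, -19]; [1, 25, 30]

Execution, op by op:
  [-47, 39, -39, 42, 1, -26, -45, 29, -39, -40] -> [-47, -45, -40, -39, -39, -26, 1, 29, 39, 42] -> [47, 45, 40, 39, 39, 26, -1, -29, -39, -42] -> [47, 45, 40] -> [-47, -45, -40]
  [-19, 39, -35, 45, -32, 38] -> [-35, -32, -19, 38, 39, 45] -> [35, 32, 19, -38, -39, -45] -> [35, 32, 19] -> [-35, -32, -19]
  [1, 30, 25] -> [1, 25, 30] -> [-1, -25, -30] -> [-1, -25, -30] -> [1, 25, 30]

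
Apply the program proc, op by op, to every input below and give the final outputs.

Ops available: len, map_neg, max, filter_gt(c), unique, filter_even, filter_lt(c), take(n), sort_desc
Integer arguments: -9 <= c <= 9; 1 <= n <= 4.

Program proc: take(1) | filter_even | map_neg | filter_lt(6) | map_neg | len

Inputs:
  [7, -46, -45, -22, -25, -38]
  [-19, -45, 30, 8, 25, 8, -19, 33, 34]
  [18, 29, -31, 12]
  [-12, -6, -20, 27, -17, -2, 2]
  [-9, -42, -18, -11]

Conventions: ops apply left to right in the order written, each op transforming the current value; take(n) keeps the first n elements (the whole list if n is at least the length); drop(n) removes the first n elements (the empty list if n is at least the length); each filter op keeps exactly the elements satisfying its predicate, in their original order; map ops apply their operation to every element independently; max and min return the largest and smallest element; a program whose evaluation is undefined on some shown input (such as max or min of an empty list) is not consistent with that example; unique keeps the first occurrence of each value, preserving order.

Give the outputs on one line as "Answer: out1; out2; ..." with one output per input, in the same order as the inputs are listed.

Execution, op by op:
  [7, -46, -45, -22, -25, -38] -> [7] -> [] -> [] -> [] -> [] -> 0
  [-19, -45, 30, 8, 25, 8, -19, 33, 34] -> [-19] -> [] -> [] -> [] -> [] -> 0
  [18, 29, -31, 12] -> [18] -> [18] -> [-18] -> [-18] -> [18] -> 1
  [-12, -6, -20, 27, -17, -2, 2] -> [-12] -> [-12] -> [12] -> [] -> [] -> 0
  [-9, -42, -18, -11] -> [-9] -> [] -> [] -> [] -> [] -> 0

0; 0; 1; 0; 0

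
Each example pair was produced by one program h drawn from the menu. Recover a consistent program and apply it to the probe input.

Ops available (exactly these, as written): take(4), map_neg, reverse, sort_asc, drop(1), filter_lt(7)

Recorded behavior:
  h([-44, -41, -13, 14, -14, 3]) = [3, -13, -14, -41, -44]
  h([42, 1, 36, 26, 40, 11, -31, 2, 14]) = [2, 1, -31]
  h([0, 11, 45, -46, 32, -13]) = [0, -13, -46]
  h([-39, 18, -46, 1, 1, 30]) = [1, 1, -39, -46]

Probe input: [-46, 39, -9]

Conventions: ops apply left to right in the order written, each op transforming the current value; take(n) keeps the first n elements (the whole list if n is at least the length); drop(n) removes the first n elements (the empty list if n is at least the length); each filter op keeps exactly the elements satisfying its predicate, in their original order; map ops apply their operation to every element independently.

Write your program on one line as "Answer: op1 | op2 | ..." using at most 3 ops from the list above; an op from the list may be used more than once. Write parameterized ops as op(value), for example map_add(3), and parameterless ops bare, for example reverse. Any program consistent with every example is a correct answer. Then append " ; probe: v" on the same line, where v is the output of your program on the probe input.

sort_asc | filter_lt(7) | reverse ; probe: [-9, -46]

Check, running the answer program on each example:
  [-44, -41, -13, 14, -14, 3] -> [-44, -41, -14, -13, 3, 14] -> [-44, -41, -14, -13, 3] -> [3, -13, -14, -41, -44]
  [42, 1, 36, 26, 40, 11, -31, 2, 14] -> [-31, 1, 2, 11, 14, 26, 36, 40, 42] -> [-31, 1, 2] -> [2, 1, -31]
  [0, 11, 45, -46, 32, -13] -> [-46, -13, 0, 11, 32, 45] -> [-46, -13, 0] -> [0, -13, -46]
  [-39, 18, -46, 1, 1, 30] -> [-46, -39, 1, 1, 18, 30] -> [-46, -39, 1, 1] -> [1, 1, -39, -46]
  probe: [-46, 39, -9] -> [-46, -9, 39] -> [-46, -9] -> [-9, -46]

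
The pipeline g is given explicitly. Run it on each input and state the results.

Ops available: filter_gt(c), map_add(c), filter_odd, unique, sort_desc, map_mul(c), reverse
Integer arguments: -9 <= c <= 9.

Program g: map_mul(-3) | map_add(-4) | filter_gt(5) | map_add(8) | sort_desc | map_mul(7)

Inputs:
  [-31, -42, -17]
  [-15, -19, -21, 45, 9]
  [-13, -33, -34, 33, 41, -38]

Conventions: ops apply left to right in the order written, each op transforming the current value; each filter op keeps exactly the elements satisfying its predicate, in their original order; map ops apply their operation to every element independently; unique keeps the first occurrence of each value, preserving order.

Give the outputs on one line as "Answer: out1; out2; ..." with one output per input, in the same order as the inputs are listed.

[910, 679, 385]; [469, 427, 343]; [826, 742, 721, 301]

Execution, op by op:
  [-31, -42, -17] -> [93, 126, 51] -> [89, 122, 47] -> [89, 122, 47] -> [97, 130, 55] -> [130, 97, 55] -> [910, 679, 385]
  [-15, -19, -21, 45, 9] -> [45, 57, 63, -135, -27] -> [41, 53, 59, -139, -31] -> [41, 53, 59] -> [49, 61, 67] -> [67, 61, 49] -> [469, 427, 343]
  [-13, -33, -34, 33, 41, -38] -> [39, 99, 102, -99, -123, 114] -> [35, 95, 98, -103, -127, 110] -> [35, 95, 98, 110] -> [43, 103, 106, 118] -> [118, 106, 103, 43] -> [826, 742, 721, 301]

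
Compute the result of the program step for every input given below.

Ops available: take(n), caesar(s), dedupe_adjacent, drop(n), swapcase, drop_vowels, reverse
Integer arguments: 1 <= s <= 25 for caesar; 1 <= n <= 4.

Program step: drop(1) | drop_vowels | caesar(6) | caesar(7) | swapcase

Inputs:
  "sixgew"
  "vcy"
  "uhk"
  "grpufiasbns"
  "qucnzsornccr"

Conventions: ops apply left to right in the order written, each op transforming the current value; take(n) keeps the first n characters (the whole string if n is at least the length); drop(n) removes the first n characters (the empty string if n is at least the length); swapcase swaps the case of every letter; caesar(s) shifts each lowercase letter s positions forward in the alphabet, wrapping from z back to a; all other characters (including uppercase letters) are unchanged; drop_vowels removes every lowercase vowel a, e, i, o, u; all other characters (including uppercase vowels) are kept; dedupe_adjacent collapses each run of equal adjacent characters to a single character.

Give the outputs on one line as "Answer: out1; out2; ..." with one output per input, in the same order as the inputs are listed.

"KTJ"; "PL"; "UX"; "ECSFOAF"; "PAMFEAPPE"

Execution, op by op:
  "sixgew" -> "ixgew" -> "xgw" -> "dmc" -> "ktj" -> "KTJ"
  "vcy" -> "cy" -> "cy" -> "ie" -> "pl" -> "PL"
  "uhk" -> "hk" -> "hk" -> "nq" -> "ux" -> "UX"
  "grpufiasbns" -> "rpufiasbns" -> "rpfsbns" -> "xvlyhty" -> "ecsfoaf" -> "ECSFOAF"
  "qucnzsornccr" -> "ucnzsornccr" -> "cnzsrnccr" -> "itfyxtiix" -> "pamfeappe" -> "PAMFEAPPE"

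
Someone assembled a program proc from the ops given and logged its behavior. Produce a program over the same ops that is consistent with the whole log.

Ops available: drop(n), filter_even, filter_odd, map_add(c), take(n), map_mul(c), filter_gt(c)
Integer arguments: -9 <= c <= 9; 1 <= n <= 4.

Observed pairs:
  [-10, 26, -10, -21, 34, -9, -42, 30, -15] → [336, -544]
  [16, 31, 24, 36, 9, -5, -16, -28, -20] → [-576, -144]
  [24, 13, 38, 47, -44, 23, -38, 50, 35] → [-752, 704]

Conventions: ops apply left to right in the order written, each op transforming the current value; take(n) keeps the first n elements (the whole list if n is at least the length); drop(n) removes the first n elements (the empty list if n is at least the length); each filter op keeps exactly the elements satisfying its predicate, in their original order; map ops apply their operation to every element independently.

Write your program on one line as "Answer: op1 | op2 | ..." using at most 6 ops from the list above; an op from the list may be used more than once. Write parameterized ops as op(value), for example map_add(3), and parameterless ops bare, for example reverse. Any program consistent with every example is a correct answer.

drop(2) | take(3) | map_mul(4) | drop(1) | map_mul(-4)

Check, running the answer program on each example:
  [-10, 26, -10, -21, 34, -9, -42, 30, -15] -> [-10, -21, 34, -9, -42, 30, -15] -> [-10, -21, 34] -> [-40, -84, 136] -> [-84, 136] -> [336, -544]
  [16, 31, 24, 36, 9, -5, -16, -28, -20] -> [24, 36, 9, -5, -16, -28, -20] -> [24, 36, 9] -> [96, 144, 36] -> [144, 36] -> [-576, -144]
  [24, 13, 38, 47, -44, 23, -38, 50, 35] -> [38, 47, -44, 23, -38, 50, 35] -> [38, 47, -44] -> [152, 188, -176] -> [188, -176] -> [-752, 704]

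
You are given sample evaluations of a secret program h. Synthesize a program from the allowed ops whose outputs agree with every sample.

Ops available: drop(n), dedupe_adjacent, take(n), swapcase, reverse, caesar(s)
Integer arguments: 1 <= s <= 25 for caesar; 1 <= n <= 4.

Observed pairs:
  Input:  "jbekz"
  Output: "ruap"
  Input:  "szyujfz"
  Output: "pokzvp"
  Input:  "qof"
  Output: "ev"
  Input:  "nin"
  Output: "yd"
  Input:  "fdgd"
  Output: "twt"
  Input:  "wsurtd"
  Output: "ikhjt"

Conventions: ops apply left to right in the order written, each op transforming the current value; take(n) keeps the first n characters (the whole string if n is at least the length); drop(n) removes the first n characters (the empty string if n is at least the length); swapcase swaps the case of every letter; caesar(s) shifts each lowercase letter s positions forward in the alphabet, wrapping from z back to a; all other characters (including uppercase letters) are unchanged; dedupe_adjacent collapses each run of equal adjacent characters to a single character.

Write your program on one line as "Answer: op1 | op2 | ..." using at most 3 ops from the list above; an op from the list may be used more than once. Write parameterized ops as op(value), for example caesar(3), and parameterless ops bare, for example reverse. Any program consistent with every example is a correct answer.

caesar(16) | drop(1)

Check, running the answer program on each example:
  "jbekz" -> "zruap" -> "ruap"
  "szyujfz" -> "ipokzvp" -> "pokzvp"
  "qof" -> "gev" -> "ev"
  "nin" -> "dyd" -> "yd"
  "fdgd" -> "vtwt" -> "twt"
  "wsurtd" -> "mikhjt" -> "ikhjt"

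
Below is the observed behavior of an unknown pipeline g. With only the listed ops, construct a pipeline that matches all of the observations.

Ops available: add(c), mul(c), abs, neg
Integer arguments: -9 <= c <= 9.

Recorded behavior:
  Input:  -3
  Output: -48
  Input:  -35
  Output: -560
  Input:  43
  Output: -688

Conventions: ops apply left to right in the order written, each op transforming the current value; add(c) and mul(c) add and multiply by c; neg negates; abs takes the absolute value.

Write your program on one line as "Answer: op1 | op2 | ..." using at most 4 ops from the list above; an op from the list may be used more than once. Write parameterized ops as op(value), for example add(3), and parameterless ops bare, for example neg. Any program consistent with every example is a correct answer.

mul(2) | abs | mul(-8)

Check, running the answer program on each example:
  -3 -> -6 -> 6 -> -48
  -35 -> -70 -> 70 -> -560
  43 -> 86 -> 86 -> -688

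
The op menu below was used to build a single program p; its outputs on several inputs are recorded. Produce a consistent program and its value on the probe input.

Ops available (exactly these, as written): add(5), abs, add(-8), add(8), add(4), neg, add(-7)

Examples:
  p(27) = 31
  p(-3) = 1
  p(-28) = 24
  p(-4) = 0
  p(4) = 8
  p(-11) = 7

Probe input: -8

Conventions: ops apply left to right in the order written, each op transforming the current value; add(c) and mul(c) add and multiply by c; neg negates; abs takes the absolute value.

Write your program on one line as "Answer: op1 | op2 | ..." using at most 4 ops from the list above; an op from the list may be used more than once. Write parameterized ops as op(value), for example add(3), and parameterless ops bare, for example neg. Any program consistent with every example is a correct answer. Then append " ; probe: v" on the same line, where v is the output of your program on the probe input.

add(4) | neg | abs ; probe: 4

Check, running the answer program on each example:
  27 -> 31 -> -31 -> 31
  -3 -> 1 -> -1 -> 1
  -28 -> -24 -> 24 -> 24
  -4 -> 0 -> 0 -> 0
  4 -> 8 -> -8 -> 8
  -11 -> -7 -> 7 -> 7
  probe: -8 -> -4 -> 4 -> 4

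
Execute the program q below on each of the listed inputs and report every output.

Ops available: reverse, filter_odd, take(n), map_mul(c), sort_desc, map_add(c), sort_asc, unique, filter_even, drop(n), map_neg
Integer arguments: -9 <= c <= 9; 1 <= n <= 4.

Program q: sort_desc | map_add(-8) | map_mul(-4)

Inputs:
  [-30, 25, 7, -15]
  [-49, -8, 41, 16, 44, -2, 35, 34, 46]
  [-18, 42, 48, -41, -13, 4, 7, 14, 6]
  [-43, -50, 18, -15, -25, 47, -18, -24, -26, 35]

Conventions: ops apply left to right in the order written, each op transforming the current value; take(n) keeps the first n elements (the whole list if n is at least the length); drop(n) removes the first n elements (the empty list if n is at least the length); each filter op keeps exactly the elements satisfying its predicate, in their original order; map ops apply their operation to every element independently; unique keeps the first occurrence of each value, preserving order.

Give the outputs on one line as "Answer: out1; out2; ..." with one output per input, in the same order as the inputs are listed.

Execution, op by op:
  [-30, 25, 7, -15] -> [25, 7, -15, -30] -> [17, -1, -23, -38] -> [-68, 4, 92, 152]
  [-49, -8, 41, 16, 44, -2, 35, 34, 46] -> [46, 44, 41, 35, 34, 16, -2, -8, -49] -> [38, 36, 33, 27, 26, 8, -10, -16, -57] -> [-152, -144, -132, -108, -104, -32, 40, 64, 228]
  [-18, 42, 48, -41, -13, 4, 7, 14, 6] -> [48, 42, 14, 7, 6, 4, -13, -18, -41] -> [40, 34, 6, -1, -2, -4, -21, -26, -49] -> [-160, -136, -24, 4, 8, 16, 84, 104, 196]
  [-43, -50, 18, -15, -25, 47, -18, -24, -26, 35] -> [47, 35, 18, -15, -18, -24, -25, -26, -43, -50] -> [39, 27, 10, -23, -26, -32, -33, -34, -51, -58] -> [-156, -108, -40, 92, 104, 128, 132, 136, 204, 232]

[-68, 4, 92, 152]; [-152, -144, -132, -108, -104, -32, 40, 64, 228]; [-160, -136, -24, 4, 8, 16, 84, 104, 196]; [-156, -108, -40, 92, 104, 128, 132, 136, 204, 232]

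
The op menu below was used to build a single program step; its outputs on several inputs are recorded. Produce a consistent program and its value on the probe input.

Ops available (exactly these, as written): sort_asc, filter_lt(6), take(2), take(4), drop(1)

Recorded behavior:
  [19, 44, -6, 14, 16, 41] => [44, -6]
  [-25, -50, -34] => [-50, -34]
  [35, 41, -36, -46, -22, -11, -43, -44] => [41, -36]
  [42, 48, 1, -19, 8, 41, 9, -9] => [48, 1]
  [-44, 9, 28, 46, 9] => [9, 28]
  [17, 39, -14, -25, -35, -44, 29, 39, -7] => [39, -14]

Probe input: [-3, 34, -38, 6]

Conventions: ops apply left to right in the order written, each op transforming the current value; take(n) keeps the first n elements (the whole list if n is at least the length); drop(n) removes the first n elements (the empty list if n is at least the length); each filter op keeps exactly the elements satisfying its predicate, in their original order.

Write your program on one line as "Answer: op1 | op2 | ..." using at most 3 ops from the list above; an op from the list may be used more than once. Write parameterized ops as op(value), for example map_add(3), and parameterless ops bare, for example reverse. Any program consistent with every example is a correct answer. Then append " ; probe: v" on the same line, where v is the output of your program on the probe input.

drop(1) | take(4) | take(2) ; probe: [34, -38]

Check, running the answer program on each example:
  [19, 44, -6, 14, 16, 41] -> [44, -6, 14, 16, 41] -> [44, -6, 14, 16] -> [44, -6]
  [-25, -50, -34] -> [-50, -34] -> [-50, -34] -> [-50, -34]
  [35, 41, -36, -46, -22, -11, -43, -44] -> [41, -36, -46, -22, -11, -43, -44] -> [41, -36, -46, -22] -> [41, -36]
  [42, 48, 1, -19, 8, 41, 9, -9] -> [48, 1, -19, 8, 41, 9, -9] -> [48, 1, -19, 8] -> [48, 1]
  [-44, 9, 28, 46, 9] -> [9, 28, 46, 9] -> [9, 28, 46, 9] -> [9, 28]
  [17, 39, -14, -25, -35, -44, 29, 39, -7] -> [39, -14, -25, -35, -44, 29, 39, -7] -> [39, -14, -25, -35] -> [39, -14]
  probe: [-3, 34, -38, 6] -> [34, -38, 6] -> [34, -38, 6] -> [34, -38]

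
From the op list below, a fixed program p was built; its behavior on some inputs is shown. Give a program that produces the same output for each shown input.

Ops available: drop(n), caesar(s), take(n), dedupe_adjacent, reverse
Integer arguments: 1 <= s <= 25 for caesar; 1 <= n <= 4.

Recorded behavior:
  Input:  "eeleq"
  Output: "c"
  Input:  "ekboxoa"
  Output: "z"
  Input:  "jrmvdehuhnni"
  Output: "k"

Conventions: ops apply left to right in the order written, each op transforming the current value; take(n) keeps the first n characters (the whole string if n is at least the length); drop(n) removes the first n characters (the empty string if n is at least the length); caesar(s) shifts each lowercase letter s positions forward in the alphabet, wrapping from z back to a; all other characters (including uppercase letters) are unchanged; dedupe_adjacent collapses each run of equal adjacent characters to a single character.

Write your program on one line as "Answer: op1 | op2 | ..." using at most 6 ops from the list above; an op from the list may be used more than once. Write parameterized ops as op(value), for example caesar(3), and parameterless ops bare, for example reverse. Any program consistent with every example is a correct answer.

dedupe_adjacent | drop(1) | caesar(24) | take(3) | drop(1) | take(1)

Check, running the answer program on each example:
  "eeleq" -> "eleq" -> "leq" -> "jco" -> "jco" -> "co" -> "c"
  "ekboxoa" -> "ekboxoa" -> "kboxoa" -> "izmvmy" -> "izm" -> "zm" -> "z"
  "jrmvdehuhnni" -> "jrmvdehuhni" -> "rmvdehuhni" -> "pktbcfsflg" -> "pkt" -> "kt" -> "k"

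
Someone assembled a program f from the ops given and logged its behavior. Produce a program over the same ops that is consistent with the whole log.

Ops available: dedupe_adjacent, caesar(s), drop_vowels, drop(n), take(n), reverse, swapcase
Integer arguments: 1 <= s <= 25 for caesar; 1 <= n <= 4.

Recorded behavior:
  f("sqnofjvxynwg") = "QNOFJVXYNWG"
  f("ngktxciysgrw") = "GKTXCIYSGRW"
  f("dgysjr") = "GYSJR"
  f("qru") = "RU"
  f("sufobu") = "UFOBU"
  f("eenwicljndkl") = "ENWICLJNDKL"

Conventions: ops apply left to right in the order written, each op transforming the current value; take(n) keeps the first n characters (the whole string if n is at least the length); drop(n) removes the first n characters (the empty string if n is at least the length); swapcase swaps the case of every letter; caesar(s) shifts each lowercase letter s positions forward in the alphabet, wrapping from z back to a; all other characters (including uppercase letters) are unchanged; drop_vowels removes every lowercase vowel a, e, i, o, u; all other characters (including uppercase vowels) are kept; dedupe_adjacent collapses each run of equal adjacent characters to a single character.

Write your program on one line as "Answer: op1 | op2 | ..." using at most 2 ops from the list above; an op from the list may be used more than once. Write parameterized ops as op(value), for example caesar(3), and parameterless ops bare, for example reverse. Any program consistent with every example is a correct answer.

swapcase | drop(1)

Check, running the answer program on each example:
  "sqnofjvxynwg" -> "SQNOFJVXYNWG" -> "QNOFJVXYNWG"
  "ngktxciysgrw" -> "NGKTXCIYSGRW" -> "GKTXCIYSGRW"
  "dgysjr" -> "DGYSJR" -> "GYSJR"
  "qru" -> "QRU" -> "RU"
  "sufobu" -> "SUFOBU" -> "UFOBU"
  "eenwicljndkl" -> "EENWICLJNDKL" -> "ENWICLJNDKL"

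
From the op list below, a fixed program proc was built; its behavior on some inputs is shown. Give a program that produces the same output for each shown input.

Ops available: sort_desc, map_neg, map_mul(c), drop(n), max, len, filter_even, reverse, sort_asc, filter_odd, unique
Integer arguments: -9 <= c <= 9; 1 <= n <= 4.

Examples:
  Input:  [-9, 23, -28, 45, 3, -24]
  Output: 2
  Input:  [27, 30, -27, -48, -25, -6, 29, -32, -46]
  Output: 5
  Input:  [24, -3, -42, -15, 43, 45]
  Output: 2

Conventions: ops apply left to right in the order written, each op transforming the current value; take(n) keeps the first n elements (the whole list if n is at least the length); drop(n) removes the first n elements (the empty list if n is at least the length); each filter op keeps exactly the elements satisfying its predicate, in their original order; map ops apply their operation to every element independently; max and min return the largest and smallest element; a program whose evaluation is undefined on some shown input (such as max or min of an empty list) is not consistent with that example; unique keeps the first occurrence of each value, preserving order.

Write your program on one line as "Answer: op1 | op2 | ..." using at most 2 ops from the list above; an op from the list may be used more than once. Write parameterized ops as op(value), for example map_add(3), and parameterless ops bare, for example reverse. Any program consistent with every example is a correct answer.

filter_even | len

Check, running the answer program on each example:
  [-9, 23, -28, 45, 3, -24] -> [-28, -24] -> 2
  [27, 30, -27, -48, -25, -6, 29, -32, -46] -> [30, -48, -6, -32, -46] -> 5
  [24, -3, -42, -15, 43, 45] -> [24, -42] -> 2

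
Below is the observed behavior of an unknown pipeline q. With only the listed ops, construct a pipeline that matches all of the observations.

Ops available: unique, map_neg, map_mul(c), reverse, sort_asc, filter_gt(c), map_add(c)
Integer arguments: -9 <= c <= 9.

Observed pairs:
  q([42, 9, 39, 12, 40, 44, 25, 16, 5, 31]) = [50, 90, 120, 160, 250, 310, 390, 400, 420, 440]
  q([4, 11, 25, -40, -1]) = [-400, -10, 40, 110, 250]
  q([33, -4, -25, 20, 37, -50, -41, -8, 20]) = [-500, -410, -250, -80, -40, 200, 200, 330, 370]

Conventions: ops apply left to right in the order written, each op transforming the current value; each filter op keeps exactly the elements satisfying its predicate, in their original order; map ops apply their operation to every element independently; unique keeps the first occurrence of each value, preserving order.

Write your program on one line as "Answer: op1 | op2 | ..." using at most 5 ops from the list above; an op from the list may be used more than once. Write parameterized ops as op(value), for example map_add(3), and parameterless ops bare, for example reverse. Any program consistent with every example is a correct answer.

map_mul(-2) | sort_asc | map_mul(-5) | reverse

Check, running the answer program on each example:
  [42, 9, 39, 12, 40, 44, 25, 16, 5, 31] -> [-84, -18, -78, -24, -80, -88, -50, -32, -10, -62] -> [-88, -84, -80, -78, -62, -50, -32, -24, -18, -10] -> [440, 420, 400, 390, 310, 250, 160, 120, 90, 50] -> [50, 90, 120, 160, 250, 310, 390, 400, 420, 440]
  [4, 11, 25, -40, -1] -> [-8, -22, -50, 80, 2] -> [-50, -22, -8, 2, 80] -> [250, 110, 40, -10, -400] -> [-400, -10, 40, 110, 250]
  [33, -4, -25, 20, 37, -50, -41, -8, 20] -> [-66, 8, 50, -40, -74, 100, 82, 16, -40] -> [-74, -66, -40, -40, 8, 16, 50, 82, 100] -> [370, 330, 200, 200, -40, -80, -250, -410, -500] -> [-500, -410, -250, -80, -40, 200, 200, 330, 370]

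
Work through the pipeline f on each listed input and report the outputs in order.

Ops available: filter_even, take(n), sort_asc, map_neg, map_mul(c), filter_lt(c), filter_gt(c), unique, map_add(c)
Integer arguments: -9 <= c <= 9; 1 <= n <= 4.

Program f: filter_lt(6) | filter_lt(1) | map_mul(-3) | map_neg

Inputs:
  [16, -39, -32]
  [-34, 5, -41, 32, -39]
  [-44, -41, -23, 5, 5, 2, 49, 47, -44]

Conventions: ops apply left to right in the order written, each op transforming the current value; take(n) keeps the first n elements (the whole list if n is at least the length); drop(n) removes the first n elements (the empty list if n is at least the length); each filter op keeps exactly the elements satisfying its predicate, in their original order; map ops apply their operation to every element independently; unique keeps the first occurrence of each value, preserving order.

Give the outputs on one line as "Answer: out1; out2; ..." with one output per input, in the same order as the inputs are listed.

[-117, -96]; [-102, -123, -117]; [-132, -123, -69, -132]

Execution, op by op:
  [16, -39, -32] -> [-39, -32] -> [-39, -32] -> [117, 96] -> [-117, -96]
  [-34, 5, -41, 32, -39] -> [-34, 5, -41, -39] -> [-34, -41, -39] -> [102, 123, 117] -> [-102, -123, -117]
  [-44, -41, -23, 5, 5, 2, 49, 47, -44] -> [-44, -41, -23, 5, 5, 2, -44] -> [-44, -41, -23, -44] -> [132, 123, 69, 132] -> [-132, -123, -69, -132]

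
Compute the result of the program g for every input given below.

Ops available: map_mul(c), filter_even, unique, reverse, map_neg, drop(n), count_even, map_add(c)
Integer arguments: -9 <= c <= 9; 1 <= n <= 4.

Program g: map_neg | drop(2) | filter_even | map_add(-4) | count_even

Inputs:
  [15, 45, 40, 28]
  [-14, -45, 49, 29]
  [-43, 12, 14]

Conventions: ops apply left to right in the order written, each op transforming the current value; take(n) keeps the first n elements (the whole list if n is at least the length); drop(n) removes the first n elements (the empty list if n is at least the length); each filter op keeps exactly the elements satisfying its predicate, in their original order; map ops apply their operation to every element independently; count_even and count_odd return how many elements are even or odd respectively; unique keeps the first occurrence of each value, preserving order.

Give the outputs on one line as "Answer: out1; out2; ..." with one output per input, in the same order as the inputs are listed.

Execution, op by op:
  [15, 45, 40, 28] -> [-15, -45, -40, -28] -> [-40, -28] -> [-40, -28] -> [-44, -32] -> 2
  [-14, -45, 49, 29] -> [14, 45, -49, -29] -> [-49, -29] -> [] -> [] -> 0
  [-43, 12, 14] -> [43, -12, -14] -> [-14] -> [-14] -> [-18] -> 1

2; 0; 1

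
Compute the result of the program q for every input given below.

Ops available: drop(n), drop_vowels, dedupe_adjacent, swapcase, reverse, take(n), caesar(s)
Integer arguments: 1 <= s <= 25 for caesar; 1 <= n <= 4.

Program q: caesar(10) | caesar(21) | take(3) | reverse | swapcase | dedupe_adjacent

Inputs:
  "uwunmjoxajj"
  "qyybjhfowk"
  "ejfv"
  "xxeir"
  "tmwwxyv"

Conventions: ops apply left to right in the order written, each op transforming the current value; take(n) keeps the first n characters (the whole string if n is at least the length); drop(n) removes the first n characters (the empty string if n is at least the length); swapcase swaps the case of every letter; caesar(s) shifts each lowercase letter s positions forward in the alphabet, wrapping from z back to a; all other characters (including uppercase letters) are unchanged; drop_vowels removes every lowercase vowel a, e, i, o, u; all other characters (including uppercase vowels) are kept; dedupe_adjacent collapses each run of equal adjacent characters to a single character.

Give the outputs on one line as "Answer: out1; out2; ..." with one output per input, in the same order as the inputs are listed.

"ZBZ"; "DV"; "KOJ"; "JC"; "BRY"

Execution, op by op:
  "uwunmjoxajj" -> "egexwtyhktt" -> "zbzsrotcfoo" -> "zbz" -> "zbz" -> "ZBZ" -> "ZBZ"
  "qyybjhfowk" -> "aiiltrpygu" -> "vddgomktbp" -> "vdd" -> "ddv" -> "DDV" -> "DV"
  "ejfv" -> "otpf" -> "joka" -> "jok" -> "koj" -> "KOJ" -> "KOJ"
  "xxeir" -> "hhosb" -> "ccjnw" -> "ccj" -> "jcc" -> "JCC" -> "JC"
  "tmwwxyv" -> "dwgghif" -> "yrbbcda" -> "yrb" -> "bry" -> "BRY" -> "BRY"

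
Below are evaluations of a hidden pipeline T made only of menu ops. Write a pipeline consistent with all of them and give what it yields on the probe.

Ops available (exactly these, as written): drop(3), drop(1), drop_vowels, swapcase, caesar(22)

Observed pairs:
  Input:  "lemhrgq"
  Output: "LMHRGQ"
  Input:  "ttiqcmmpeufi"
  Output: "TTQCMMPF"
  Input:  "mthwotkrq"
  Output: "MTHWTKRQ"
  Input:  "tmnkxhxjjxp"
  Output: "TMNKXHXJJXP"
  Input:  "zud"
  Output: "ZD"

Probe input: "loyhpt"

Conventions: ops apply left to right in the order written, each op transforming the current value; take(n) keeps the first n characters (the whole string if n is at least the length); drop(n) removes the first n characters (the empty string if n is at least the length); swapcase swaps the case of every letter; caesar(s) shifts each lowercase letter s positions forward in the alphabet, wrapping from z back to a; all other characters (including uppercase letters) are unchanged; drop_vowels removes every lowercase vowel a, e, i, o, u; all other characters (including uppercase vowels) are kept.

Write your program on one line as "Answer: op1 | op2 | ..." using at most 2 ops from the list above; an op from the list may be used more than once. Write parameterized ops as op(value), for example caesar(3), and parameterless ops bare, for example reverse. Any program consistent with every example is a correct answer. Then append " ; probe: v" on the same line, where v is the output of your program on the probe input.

drop_vowels | swapcase ; probe: "LYHPT"

Check, running the answer program on each example:
  "lemhrgq" -> "lmhrgq" -> "LMHRGQ"
  "ttiqcmmpeufi" -> "ttqcmmpf" -> "TTQCMMPF"
  "mthwotkrq" -> "mthwtkrq" -> "MTHWTKRQ"
  "tmnkxhxjjxp" -> "tmnkxhxjjxp" -> "TMNKXHXJJXP"
  "zud" -> "zd" -> "ZD"
  probe: "loyhpt" -> "lyhpt" -> "LYHPT"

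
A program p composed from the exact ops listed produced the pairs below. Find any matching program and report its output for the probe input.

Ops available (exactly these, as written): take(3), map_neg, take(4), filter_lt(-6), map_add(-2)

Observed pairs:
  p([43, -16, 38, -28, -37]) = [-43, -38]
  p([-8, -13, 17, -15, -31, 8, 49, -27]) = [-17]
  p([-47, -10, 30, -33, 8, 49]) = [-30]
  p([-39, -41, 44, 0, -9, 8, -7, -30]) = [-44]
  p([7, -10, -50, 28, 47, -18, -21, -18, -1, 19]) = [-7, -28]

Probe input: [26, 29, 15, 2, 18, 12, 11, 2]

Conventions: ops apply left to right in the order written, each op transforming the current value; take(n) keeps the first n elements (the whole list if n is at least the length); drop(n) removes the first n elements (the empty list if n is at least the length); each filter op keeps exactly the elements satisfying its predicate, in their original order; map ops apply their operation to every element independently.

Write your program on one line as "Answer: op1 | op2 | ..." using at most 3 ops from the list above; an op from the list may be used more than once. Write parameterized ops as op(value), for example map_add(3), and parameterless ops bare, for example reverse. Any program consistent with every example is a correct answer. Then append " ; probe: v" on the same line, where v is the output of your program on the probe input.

map_neg | take(4) | filter_lt(-6) ; probe: [-26, -29, -15]

Check, running the answer program on each example:
  [43, -16, 38, -28, -37] -> [-43, 16, -38, 28, 37] -> [-43, 16, -38, 28] -> [-43, -38]
  [-8, -13, 17, -15, -31, 8, 49, -27] -> [8, 13, -17, 15, 31, -8, -49, 27] -> [8, 13, -17, 15] -> [-17]
  [-47, -10, 30, -33, 8, 49] -> [47, 10, -30, 33, -8, -49] -> [47, 10, -30, 33] -> [-30]
  [-39, -41, 44, 0, -9, 8, -7, -30] -> [39, 41, -44, 0, 9, -8, 7, 30] -> [39, 41, -44, 0] -> [-44]
  [7, -10, -50, 28, 47, -18, -21, -18, -1, 19] -> [-7, 10, 50, -28, -47, 18, 21, 18, 1, -19] -> [-7, 10, 50, -28] -> [-7, -28]
  probe: [26, 29, 15, 2, 18, 12, 11, 2] -> [-26, -29, -15, -2, -18, -12, -11, -2] -> [-26, -29, -15, -2] -> [-26, -29, -15]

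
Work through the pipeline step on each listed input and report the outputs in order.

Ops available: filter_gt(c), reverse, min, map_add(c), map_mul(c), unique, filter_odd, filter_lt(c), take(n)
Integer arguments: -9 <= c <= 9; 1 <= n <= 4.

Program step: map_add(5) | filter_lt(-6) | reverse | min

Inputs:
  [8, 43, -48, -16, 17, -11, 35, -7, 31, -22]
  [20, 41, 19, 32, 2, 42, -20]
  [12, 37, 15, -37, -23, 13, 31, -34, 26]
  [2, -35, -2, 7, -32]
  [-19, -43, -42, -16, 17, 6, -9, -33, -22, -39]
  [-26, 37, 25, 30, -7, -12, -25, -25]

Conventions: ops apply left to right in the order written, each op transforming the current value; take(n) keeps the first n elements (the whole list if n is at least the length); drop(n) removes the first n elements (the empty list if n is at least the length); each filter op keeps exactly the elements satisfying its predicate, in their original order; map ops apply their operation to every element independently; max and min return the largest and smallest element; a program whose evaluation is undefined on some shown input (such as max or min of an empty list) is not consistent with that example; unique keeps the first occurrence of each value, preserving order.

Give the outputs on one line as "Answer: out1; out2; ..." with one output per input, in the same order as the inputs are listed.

Execution, op by op:
  [8, 43, -48, -16, 17, -11, 35, -7, 31, -22] -> [13, 48, -43, -11, 22, -6, 40, -2, 36, -17] -> [-43, -11, -17] -> [-17, -11, -43] -> -43
  [20, 41, 19, 32, 2, 42, -20] -> [25, 46, 24, 37, 7, 47, -15] -> [-15] -> [-15] -> -15
  [12, 37, 15, -37, -23, 13, 31, -34, 26] -> [17, 42, 20, -32, -18, 18, 36, -29, 31] -> [-32, -18, -29] -> [-29, -18, -32] -> -32
  [2, -35, -2, 7, -32] -> [7, -30, 3, 12, -27] -> [-30, -27] -> [-27, -30] -> -30
  [-19, -43, -42, -16, 17, 6, -9, -33, -22, -39] -> [-14, -38, -37, -11, 22, 11, -4, -28, -17, -34] -> [-14, -38, -37, -11, -28, -17, -34] -> [-34, -17, -28, -11, -37, -38, -14] -> -38
  [-26, 37, 25, 30, -7, -12, -25, -25] -> [-21, 42, 30, 35, -2, -7, -20, -20] -> [-21, -7, -20, -20] -> [-20, -20, -7, -21] -> -21

-43; -15; -32; -30; -38; -21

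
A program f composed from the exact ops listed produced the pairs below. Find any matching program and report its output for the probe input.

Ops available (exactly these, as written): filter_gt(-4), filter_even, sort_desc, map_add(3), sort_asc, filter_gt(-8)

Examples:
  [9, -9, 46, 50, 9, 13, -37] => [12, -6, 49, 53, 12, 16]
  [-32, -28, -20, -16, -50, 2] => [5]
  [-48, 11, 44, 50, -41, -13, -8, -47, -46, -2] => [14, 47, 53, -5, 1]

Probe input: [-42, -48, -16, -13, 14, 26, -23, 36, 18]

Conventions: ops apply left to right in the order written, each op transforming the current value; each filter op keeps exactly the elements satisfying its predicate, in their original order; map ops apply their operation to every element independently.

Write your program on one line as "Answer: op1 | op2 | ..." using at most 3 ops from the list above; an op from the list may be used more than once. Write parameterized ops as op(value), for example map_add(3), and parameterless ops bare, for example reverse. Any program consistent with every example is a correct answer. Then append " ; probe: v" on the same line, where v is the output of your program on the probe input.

map_add(3) | filter_gt(-8) ; probe: [17, 29, 39, 21]

Check, running the answer program on each example:
  [9, -9, 46, 50, 9, 13, -37] -> [12, -6, 49, 53, 12, 16, -34] -> [12, -6, 49, 53, 12, 16]
  [-32, -28, -20, -16, -50, 2] -> [-29, -25, -17, -13, -47, 5] -> [5]
  [-48, 11, 44, 50, -41, -13, -8, -47, -46, -2] -> [-45, 14, 47, 53, -38, -10, -5, -44, -43, 1] -> [14, 47, 53, -5, 1]
  probe: [-42, -48, -16, -13, 14, 26, -23, 36, 18] -> [-39, -45, -13, -10, 17, 29, -20, 39, 21] -> [17, 29, 39, 21]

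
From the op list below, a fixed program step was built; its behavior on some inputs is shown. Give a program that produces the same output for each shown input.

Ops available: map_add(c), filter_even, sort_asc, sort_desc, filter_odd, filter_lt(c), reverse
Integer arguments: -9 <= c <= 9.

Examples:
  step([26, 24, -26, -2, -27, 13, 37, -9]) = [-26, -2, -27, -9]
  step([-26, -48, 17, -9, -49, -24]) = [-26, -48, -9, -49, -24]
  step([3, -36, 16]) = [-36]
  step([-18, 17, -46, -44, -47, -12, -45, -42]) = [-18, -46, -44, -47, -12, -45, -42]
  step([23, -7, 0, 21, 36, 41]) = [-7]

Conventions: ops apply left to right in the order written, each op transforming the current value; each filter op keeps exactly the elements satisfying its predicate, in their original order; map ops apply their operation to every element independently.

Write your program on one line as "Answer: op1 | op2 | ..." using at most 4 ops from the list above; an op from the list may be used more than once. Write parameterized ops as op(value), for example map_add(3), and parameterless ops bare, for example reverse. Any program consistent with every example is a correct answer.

reverse | filter_lt(0) | reverse

Check, running the answer program on each example:
  [26, 24, -26, -2, -27, 13, 37, -9] -> [-9, 37, 13, -27, -2, -26, 24, 26] -> [-9, -27, -2, -26] -> [-26, -2, -27, -9]
  [-26, -48, 17, -9, -49, -24] -> [-24, -49, -9, 17, -48, -26] -> [-24, -49, -9, -48, -26] -> [-26, -48, -9, -49, -24]
  [3, -36, 16] -> [16, -36, 3] -> [-36] -> [-36]
  [-18, 17, -46, -44, -47, -12, -45, -42] -> [-42, -45, -12, -47, -44, -46, 17, -18] -> [-42, -45, -12, -47, -44, -46, -18] -> [-18, -46, -44, -47, -12, -45, -42]
  [23, -7, 0, 21, 36, 41] -> [41, 36, 21, 0, -7, 23] -> [-7] -> [-7]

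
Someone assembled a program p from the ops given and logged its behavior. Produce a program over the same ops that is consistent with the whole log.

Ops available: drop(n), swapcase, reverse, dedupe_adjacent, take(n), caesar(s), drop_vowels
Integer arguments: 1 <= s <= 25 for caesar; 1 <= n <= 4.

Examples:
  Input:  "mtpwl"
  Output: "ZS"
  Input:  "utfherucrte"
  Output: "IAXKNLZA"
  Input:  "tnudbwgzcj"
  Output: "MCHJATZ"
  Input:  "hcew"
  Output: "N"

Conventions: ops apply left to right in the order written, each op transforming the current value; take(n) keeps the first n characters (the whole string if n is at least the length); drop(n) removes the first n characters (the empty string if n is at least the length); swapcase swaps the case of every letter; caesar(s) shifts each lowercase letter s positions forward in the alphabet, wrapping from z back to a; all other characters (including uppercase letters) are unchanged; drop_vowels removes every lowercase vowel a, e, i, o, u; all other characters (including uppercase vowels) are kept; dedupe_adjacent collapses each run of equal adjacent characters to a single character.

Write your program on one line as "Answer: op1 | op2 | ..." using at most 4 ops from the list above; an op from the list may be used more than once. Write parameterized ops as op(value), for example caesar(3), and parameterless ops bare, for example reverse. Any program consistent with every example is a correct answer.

caesar(6) | reverse | drop(3) | swapcase

Check, running the answer program on each example:
  "mtpwl" -> "szvcr" -> "rcvzs" -> "zs" -> "ZS"
  "utfherucrte" -> "azlnkxaixzk" -> "kzxiaxknlza" -> "iaxknlza" -> "IAXKNLZA"
  "tnudbwgzcj" -> "ztajhcmfip" -> "pifmchjatz" -> "mchjatz" -> "MCHJATZ"
  "hcew" -> "nikc" -> "ckin" -> "n" -> "N"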